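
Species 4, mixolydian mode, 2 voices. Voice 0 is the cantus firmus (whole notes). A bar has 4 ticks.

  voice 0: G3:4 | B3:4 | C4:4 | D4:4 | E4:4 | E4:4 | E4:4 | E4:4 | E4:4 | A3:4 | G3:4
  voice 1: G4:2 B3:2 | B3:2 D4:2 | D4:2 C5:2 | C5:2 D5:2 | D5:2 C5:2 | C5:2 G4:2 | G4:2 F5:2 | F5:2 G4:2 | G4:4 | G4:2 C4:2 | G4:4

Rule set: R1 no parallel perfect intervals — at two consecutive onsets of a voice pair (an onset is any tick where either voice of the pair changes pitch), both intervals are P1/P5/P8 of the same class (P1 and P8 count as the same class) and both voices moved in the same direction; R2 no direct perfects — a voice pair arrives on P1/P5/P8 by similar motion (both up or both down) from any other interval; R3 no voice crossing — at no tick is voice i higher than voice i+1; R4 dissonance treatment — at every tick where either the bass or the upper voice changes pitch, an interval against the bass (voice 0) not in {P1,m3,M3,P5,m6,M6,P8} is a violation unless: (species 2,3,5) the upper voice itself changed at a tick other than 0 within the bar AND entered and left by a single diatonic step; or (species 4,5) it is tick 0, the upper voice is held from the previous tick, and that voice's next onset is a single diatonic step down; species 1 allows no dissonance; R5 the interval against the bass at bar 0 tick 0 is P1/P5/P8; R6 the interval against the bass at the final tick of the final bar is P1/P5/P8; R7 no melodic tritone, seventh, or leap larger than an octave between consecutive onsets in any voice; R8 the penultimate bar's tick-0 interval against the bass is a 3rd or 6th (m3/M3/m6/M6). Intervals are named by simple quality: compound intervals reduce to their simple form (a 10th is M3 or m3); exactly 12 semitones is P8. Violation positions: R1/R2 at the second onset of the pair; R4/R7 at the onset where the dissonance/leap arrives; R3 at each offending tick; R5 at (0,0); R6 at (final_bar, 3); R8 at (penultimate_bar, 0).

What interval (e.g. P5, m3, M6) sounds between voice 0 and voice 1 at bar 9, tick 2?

voice 0=A3 voice 1=C4 -> m3

m3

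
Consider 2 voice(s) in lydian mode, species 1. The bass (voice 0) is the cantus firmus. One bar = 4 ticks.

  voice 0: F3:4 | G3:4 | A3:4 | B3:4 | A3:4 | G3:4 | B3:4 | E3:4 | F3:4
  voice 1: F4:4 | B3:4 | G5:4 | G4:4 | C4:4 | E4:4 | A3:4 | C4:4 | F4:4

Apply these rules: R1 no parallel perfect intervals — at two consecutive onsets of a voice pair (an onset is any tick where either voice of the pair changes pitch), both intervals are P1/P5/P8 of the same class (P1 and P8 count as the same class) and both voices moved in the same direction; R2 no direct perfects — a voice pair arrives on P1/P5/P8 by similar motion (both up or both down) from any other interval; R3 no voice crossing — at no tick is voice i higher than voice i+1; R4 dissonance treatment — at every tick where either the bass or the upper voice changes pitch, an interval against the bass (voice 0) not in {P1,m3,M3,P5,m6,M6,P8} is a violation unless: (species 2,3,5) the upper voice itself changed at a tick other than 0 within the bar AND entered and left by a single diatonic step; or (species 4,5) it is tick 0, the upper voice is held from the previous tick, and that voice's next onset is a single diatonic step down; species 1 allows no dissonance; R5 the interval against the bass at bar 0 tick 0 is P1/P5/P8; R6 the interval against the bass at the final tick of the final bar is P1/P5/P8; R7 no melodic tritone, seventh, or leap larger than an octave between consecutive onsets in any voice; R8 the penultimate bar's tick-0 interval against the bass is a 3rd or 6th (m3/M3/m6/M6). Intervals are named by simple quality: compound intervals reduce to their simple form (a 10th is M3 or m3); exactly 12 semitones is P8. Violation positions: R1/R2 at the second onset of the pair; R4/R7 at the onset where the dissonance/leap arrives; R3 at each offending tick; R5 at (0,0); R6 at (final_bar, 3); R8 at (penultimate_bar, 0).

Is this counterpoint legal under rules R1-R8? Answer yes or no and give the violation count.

bar 0: v0=F3 v1=F4 (P8)
bar 1: v0=G3 v1=B3 (M3)
bar 2: v0=A3 v1=G5 (m7)
bar 3: v0=B3 v1=G4 (m6)
bar 4: v0=A3 v1=C4 (m3)
bar 5: v0=G3 v1=E4 (M6)
bar 6: v0=B3 v1=A3 (M2)
bar 7: v0=E3 v1=C4 (m6)
bar 8: v0=F3 v1=F4 (P8)
  R7 @ bar1.0: F4->B3 leap 6st
  R4 @ bar2.0: A3/G5 m7 untreated
  R7 @ bar2.0: B3->G5 leap 20st
  R3 @ bar6.0: B3 above A3
  R4 @ bar6.0: B3/A3 M2 untreated
  R3 @ bar6.1: B3 above A3
  R3 @ bar6.2: B3 above A3
  R3 @ bar6.3: B3 above A3
  R2 @ bar8.0: E3/C4 m6 -> F3/F4 P8 similar

No (9 violations)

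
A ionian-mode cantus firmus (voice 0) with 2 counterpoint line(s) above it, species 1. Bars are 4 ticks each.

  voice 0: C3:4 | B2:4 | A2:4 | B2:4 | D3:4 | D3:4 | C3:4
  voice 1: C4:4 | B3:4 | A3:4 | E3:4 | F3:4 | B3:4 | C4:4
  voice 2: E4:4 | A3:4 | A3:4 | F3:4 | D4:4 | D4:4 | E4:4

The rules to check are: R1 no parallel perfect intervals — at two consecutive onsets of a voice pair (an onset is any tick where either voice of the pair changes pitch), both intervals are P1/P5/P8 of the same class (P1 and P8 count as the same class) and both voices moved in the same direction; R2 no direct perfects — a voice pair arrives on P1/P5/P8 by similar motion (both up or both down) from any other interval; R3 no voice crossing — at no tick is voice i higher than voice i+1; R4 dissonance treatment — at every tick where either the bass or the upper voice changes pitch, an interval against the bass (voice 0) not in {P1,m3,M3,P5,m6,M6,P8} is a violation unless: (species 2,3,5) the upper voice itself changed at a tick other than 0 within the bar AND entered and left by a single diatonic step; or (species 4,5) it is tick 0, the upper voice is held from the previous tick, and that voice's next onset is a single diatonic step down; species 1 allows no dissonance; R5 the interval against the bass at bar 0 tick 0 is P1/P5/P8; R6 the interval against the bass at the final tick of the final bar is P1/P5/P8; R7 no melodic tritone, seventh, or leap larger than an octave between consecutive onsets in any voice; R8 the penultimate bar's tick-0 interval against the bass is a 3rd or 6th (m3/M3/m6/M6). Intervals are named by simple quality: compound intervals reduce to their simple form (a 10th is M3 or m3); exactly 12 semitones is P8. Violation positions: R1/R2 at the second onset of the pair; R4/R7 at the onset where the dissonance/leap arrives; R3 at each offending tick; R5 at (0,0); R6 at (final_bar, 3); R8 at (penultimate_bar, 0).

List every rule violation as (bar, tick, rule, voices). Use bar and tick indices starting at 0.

(0, 0, R5, (0, 2))
(1, 0, R1, (0, 1))
(1, 0, R3, (1, 2))
(1, 0, R4, (0, 2))
(1, 1, R3, (1, 2))
(1, 2, R3, (1, 2))
(1, 3, R3, (1, 2))
(2, 0, R1, (0, 1))
(3, 0, R4, (0, 1))
(3, 0, R4, (0, 2))
(4, 0, R2, (0, 2))
(5, 0, R7, (1,))
(5, 0, R8, (0, 2))
(6, 3, R6, (0, 2))

bar 0: v0=C3 v1=C4 v2=E4 downbeat M3
bar 1: v0=B2 v1=B3 v2=A3 downbeat m7
bar 2: v0=A2 v1=A3 v2=A3 downbeat P8
bar 3: v0=B2 v1=E3 v2=F3 downbeat TT
bar 4: v0=D3 v1=F3 v2=D4 downbeat P8
bar 5: v0=D3 v1=B3 v2=D4 downbeat P8
bar 6: v0=C3 v1=C4 v2=E4 downbeat M3
  -> R5 @ bar 0 tick 0 v(0, 2): opens on M3
  -> R1 @ bar 1 tick 0 v(0, 1): C3/C4 P8 -> B2/B3 P8 similar
  -> R3 @ bar 1 tick 0 v(1, 2): B3 above A3
  -> R4 @ bar 1 tick 0 v(0, 2): B2/A3 m7 untreated
  -> R3 @ bar 1 tick 1 v(1, 2): B3 above A3
  -> R3 @ bar 1 tick 2 v(1, 2): B3 above A3
  -> R3 @ bar 1 tick 3 v(1, 2): B3 above A3
  -> R1 @ bar 2 tick 0 v(0, 1): B2/B3 P8 -> A2/A3 P8 similar
  -> R4 @ bar 3 tick 0 v(0, 1): B2/E3 P4 untreated
  -> R4 @ bar 3 tick 0 v(0, 2): B2/F3 TT untreated
  -> R2 @ bar 4 tick 0 v(0, 2): B2/F3 TT -> D3/D4 P8 similar
  -> R7 @ bar 5 tick 0 v(1,): F3->B3 leap 6st
  -> R8 @ bar 5 tick 0 v(0, 2): penult P8 not 3rd/6th
  -> R6 @ bar 6 tick 3 v(0, 2): closes on M3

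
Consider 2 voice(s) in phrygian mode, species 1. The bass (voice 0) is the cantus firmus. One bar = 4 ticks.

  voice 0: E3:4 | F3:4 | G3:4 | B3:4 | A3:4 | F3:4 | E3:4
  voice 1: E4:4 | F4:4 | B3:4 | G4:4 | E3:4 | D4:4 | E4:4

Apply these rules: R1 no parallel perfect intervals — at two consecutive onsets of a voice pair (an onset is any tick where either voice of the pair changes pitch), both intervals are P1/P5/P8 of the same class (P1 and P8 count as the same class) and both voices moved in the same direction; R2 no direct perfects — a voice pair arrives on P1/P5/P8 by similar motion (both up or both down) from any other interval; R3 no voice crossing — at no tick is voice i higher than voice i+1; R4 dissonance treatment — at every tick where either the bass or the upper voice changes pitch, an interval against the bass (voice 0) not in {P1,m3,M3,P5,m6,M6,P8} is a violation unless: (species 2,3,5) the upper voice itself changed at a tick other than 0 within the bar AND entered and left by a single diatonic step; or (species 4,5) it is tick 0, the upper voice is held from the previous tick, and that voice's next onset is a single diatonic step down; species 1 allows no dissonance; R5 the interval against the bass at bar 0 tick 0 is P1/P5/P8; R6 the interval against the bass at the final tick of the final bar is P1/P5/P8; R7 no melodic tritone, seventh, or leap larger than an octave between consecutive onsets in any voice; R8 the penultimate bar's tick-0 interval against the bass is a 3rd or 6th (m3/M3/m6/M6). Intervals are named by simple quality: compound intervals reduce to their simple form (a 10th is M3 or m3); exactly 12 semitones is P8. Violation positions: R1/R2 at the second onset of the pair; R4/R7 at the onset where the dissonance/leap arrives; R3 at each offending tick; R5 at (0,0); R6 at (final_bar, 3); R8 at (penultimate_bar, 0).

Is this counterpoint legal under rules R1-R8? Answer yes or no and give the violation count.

bar 0: v0=E3 v1=E4 (P8)
bar 1: v0=F3 v1=F4 (P8)
bar 2: v0=G3 v1=B3 (M3)
bar 3: v0=B3 v1=G4 (m6)
bar 4: v0=A3 v1=E3 (P4)
bar 5: v0=F3 v1=D4 (M6)
bar 6: v0=E3 v1=E4 (P8)
  R1 @ bar1.0: E3/E4 P8 -> F3/F4 P8 similar
  R7 @ bar2.0: F4->B3 leap 6st
  R3 @ bar4.0: A3 above E3
  R4 @ bar4.0: A3/E3 P4 untreated
  R7 @ bar4.0: G4->E3 leap 15st
  R3 @ bar4.1: A3 above E3
  R3 @ bar4.2: A3 above E3
  R3 @ bar4.3: A3 above E3
  R7 @ bar5.0: E3->D4 leap 10st

No (9 violations)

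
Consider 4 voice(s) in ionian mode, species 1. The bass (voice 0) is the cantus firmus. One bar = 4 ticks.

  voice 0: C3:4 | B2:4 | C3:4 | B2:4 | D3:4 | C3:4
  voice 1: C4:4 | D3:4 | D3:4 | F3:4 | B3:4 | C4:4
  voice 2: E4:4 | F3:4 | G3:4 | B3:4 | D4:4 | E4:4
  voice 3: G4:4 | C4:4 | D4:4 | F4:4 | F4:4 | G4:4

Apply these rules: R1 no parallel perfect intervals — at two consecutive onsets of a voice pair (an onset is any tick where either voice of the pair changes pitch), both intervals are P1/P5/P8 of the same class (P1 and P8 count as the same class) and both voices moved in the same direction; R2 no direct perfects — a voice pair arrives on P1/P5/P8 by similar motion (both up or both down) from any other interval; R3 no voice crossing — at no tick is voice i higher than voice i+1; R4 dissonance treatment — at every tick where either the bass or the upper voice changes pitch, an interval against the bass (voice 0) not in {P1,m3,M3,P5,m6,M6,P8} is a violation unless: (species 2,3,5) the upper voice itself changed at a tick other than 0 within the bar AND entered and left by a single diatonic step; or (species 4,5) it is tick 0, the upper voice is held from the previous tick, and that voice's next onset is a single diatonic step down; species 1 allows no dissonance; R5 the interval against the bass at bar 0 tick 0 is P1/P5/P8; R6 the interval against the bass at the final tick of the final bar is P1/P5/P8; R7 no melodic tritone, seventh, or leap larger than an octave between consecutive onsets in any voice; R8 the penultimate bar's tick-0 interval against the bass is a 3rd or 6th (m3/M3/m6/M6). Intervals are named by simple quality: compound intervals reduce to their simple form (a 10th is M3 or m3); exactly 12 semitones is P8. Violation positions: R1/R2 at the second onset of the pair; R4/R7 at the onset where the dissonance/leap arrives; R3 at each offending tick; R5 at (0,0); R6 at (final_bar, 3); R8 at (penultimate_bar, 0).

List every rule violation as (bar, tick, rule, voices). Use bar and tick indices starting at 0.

bar 0: v0=C3 v1=C4 v2=E4 v3=G4 downbeat P5
bar 1: v0=B2 v1=D3 v2=F3 v3=C4 downbeat m2
bar 2: v0=C3 v1=D3 v2=G3 v3=D4 downbeat M2
bar 3: v0=B2 v1=F3 v2=B3 v3=F4 downbeat TT
bar 4: v0=D3 v1=B3 v2=D4 v3=F4 downbeat m3
bar 5: v0=C3 v1=C4 v2=E4 v3=G4 downbeat P5
  -> R5 @ bar 0 tick 0 v(0, 2): opens on M3
  -> R2 @ bar 1 tick 0 v(2, 3): E4/G4 m3 -> F3/C4 P5 similar
  -> R4 @ bar 1 tick 0 v(0, 2): B2/F3 TT untreated
  -> R4 @ bar 1 tick 0 v(0, 3): B2/C4 m2 untreated
  -> R7 @ bar 1 tick 0 v(1,): C4->D3 leap 10st
  -> R7 @ bar 1 tick 0 v(2,): E4->F3 leap 11st
  -> R1 @ bar 2 tick 0 v(2, 3): F3/C4 P5 -> G3/D4 P5 similar
  -> R2 @ bar 2 tick 0 v(0, 2): B2/F3 TT -> C3/G3 P5 similar
  -> R4 @ bar 2 tick 0 v(0, 1): C3/D3 M2 untreated
  -> R4 @ bar 2 tick 0 v(0, 3): C3/D4 M2 untreated
  -> R1 @ bar 3 tick 0 v(1, 3): D3/D4 P8 -> F3/F4 P8 similar
  -> R4 @ bar 3 tick 0 v(0, 1): B2/F3 TT untreated
  -> R4 @ bar 3 tick 0 v(0, 3): B2/F4 TT untreated
  -> R1 @ bar 4 tick 0 v(0, 2): B2/B3 P8 -> D3/D4 P8 similar
  -> R7 @ bar 4 tick 0 v(1,): F3->B3 leap 6st
  -> R8 @ bar 4 tick 0 v(0, 2): penult P8 not 3rd/6th
  -> R2 @ bar 5 tick 0 v(1, 3): B3/F4 TT -> C4/G4 P5 similar
  -> R6 @ bar 5 tick 3 v(0, 2): closes on M3

(0, 0, R5, (0, 2))
(1, 0, R2, (2, 3))
(1, 0, R4, (0, 2))
(1, 0, R4, (0, 3))
(1, 0, R7, (1,))
(1, 0, R7, (2,))
(2, 0, R1, (2, 3))
(2, 0, R2, (0, 2))
(2, 0, R4, (0, 1))
(2, 0, R4, (0, 3))
(3, 0, R1, (1, 3))
(3, 0, R4, (0, 1))
(3, 0, R4, (0, 3))
(4, 0, R1, (0, 2))
(4, 0, R7, (1,))
(4, 0, R8, (0, 2))
(5, 0, R2, (1, 3))
(5, 3, R6, (0, 2))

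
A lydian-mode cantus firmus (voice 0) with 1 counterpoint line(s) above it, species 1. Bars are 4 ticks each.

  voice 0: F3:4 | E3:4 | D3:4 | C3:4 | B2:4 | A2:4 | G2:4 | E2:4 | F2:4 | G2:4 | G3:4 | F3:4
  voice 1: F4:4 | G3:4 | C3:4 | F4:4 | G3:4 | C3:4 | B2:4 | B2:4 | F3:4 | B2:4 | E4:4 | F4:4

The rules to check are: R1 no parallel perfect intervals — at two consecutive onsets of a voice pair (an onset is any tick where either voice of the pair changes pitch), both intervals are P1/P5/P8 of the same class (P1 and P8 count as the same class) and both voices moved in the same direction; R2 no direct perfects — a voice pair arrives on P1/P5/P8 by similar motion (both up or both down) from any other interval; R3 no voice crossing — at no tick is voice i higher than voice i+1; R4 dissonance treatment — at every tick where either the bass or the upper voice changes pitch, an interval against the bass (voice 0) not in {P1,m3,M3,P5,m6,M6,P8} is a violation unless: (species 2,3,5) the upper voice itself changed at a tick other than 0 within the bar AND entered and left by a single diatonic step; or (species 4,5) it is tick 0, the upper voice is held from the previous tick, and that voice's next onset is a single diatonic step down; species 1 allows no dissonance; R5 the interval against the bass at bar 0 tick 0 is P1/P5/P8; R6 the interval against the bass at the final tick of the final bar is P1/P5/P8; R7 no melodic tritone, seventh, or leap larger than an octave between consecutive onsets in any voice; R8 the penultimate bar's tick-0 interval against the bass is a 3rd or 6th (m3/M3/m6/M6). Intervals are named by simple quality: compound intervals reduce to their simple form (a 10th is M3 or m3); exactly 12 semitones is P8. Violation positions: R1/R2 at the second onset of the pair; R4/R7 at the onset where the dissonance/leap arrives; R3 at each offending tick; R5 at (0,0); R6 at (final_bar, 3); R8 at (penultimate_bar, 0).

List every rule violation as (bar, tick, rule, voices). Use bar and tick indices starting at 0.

(1, 0, R7, (1,))
(2, 0, R3, (0, 1))
(2, 0, R4, (0, 1))
(2, 1, R3, (0, 1))
(2, 2, R3, (0, 1))
(2, 3, R3, (0, 1))
(3, 0, R4, (0, 1))
(3, 0, R7, (1,))
(4, 0, R7, (1,))
(8, 0, R2, (0, 1))
(8, 0, R7, (1,))
(9, 0, R7, (1,))
(10, 0, R7, (1,))

bar 0: v0=F3 v1=F4 downbeat P8
bar 1: v0=E3 v1=G3 downbeat m3
bar 2: v0=D3 v1=C3 downbeat M2
bar 3: v0=C3 v1=F4 downbeat P4
bar 4: v0=B2 v1=G3 downbeat m6
bar 5: v0=A2 v1=C3 downbeat m3
bar 6: v0=G2 v1=B2 downbeat M3
bar 7: v0=E2 v1=B2 downbeat P5
bar 8: v0=F2 v1=F3 downbeat P8
bar 9: v0=G2 v1=B2 downbeat M3
bar 10: v0=G3 v1=E4 downbeat M6
bar 11: v0=F3 v1=F4 downbeat P8
  -> R7 @ bar 1 tick 0 v(1,): F4->G3 leap 10st
  -> R3 @ bar 2 tick 0 v(0, 1): D3 above C3
  -> R4 @ bar 2 tick 0 v(0, 1): D3/C3 M2 untreated
  -> R3 @ bar 2 tick 1 v(0, 1): D3 above C3
  -> R3 @ bar 2 tick 2 v(0, 1): D3 above C3
  -> R3 @ bar 2 tick 3 v(0, 1): D3 above C3
  -> R4 @ bar 3 tick 0 v(0, 1): C3/F4 P4 untreated
  -> R7 @ bar 3 tick 0 v(1,): C3->F4 leap 17st
  -> R7 @ bar 4 tick 0 v(1,): F4->G3 leap 10st
  -> R2 @ bar 8 tick 0 v(0, 1): E2/B2 P5 -> F2/F3 P8 similar
  -> R7 @ bar 8 tick 0 v(1,): B2->F3 leap 6st
  -> R7 @ bar 9 tick 0 v(1,): F3->B2 leap 6st
  -> R7 @ bar 10 tick 0 v(1,): B2->E4 leap 17st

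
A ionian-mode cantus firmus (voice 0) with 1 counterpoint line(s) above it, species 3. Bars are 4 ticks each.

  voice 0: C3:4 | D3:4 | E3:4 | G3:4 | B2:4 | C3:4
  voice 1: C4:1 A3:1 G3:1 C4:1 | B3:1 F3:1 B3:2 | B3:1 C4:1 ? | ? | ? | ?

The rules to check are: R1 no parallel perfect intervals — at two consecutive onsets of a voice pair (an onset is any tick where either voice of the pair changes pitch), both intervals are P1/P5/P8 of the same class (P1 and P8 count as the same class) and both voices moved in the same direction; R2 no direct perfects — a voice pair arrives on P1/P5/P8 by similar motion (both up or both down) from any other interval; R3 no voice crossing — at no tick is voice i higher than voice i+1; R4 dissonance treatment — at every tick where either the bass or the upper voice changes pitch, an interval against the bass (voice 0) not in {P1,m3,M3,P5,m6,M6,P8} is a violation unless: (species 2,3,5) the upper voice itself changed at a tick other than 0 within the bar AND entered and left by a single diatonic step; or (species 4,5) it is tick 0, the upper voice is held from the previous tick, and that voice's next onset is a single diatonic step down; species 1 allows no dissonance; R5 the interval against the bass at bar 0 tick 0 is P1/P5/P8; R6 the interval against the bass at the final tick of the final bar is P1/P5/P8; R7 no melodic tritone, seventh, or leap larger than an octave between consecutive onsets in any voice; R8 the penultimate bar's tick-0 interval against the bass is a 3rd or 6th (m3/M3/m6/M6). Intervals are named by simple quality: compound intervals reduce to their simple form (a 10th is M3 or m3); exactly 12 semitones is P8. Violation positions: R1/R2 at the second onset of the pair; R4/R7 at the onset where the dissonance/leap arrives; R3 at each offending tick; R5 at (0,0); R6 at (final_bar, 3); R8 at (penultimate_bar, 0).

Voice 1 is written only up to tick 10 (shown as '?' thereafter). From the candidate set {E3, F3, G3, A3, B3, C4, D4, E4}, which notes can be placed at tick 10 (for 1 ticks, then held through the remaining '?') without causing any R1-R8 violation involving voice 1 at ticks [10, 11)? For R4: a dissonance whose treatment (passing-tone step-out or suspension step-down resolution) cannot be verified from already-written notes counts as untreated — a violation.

{B3, C4, E3, E4, G3}

E3: legal
F3: violates R4
G3: legal
A3: violates R4
B3: legal
C4: legal
D4: violates R4
E4: legal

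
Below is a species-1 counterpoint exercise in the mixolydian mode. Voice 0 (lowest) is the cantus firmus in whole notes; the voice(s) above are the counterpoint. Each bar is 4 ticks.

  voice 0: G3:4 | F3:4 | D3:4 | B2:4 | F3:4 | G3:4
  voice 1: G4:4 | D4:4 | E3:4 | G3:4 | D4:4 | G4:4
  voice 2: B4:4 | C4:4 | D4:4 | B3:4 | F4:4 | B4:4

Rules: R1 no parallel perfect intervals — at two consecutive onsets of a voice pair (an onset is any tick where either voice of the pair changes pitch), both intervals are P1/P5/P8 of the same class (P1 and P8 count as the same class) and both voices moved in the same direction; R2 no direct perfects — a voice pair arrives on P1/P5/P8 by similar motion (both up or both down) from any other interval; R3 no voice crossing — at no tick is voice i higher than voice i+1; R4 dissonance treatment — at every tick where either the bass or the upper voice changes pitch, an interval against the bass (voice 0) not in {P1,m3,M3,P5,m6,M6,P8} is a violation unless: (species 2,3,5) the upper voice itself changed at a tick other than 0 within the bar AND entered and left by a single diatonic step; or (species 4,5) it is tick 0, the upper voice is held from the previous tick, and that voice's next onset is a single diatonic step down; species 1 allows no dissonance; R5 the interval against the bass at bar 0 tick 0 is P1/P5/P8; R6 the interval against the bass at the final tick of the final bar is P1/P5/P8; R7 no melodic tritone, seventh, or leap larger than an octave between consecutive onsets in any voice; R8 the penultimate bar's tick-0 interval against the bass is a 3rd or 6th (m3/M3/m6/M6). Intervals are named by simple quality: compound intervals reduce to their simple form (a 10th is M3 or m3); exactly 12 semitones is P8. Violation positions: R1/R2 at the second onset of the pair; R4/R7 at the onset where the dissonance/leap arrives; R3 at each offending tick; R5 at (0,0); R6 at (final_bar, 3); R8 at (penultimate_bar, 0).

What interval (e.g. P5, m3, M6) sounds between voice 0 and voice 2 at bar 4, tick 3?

P8

voice 0=F3 voice 2=F4 -> P8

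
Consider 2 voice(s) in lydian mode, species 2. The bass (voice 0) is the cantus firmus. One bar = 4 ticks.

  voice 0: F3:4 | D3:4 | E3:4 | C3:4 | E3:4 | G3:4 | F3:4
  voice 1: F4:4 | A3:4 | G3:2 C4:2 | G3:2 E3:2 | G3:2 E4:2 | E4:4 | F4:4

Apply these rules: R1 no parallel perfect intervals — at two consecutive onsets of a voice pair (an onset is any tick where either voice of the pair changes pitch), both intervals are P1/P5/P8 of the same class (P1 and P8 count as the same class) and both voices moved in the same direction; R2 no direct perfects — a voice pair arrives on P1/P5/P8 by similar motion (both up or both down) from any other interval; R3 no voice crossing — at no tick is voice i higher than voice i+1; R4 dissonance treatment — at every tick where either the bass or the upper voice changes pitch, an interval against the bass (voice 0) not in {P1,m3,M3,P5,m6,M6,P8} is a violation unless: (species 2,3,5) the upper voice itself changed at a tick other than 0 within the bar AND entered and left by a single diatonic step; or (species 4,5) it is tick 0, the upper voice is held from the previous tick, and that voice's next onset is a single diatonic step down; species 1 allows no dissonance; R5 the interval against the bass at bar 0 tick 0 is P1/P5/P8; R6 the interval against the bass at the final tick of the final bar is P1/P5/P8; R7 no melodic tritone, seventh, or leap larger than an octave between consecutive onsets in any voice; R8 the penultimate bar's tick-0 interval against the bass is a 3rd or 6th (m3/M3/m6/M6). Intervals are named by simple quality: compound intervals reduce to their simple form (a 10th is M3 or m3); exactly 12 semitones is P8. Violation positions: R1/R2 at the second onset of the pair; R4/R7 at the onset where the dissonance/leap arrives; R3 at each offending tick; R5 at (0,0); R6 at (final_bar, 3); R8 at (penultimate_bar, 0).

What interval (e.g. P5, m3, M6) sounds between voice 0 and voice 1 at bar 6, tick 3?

P8

voice 0=F3 voice 1=F4 -> P8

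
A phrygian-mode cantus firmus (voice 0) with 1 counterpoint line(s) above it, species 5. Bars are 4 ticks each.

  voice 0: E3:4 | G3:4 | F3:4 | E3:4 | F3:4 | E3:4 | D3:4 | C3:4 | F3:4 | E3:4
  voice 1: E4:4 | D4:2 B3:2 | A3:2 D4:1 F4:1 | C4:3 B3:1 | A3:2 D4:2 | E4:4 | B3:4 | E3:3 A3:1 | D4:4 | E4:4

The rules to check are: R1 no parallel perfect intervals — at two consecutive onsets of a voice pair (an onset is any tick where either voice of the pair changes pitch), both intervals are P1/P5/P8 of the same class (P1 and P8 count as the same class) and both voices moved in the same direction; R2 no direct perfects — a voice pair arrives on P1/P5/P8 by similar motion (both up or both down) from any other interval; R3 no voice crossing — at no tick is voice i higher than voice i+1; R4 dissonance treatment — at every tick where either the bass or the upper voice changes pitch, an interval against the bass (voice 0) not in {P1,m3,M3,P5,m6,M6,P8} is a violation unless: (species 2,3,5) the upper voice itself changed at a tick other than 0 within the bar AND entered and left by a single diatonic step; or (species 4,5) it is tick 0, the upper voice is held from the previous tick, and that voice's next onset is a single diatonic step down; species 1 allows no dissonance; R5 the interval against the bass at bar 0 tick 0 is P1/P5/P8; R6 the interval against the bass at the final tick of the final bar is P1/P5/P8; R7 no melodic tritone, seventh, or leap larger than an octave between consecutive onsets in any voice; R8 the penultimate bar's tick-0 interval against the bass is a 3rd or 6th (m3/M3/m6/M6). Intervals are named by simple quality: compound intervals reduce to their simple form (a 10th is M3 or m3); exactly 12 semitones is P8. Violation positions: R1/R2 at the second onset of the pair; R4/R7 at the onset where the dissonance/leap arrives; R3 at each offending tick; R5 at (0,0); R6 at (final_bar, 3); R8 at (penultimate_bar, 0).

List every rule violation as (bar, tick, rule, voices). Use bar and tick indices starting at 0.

bar 0: v0=E3 v1=E4 downbeat P8
bar 1: v0=G3 v1=D4 downbeat P5
bar 2: v0=F3 v1=A3 downbeat M3
bar 3: v0=E3 v1=C4 downbeat m6
bar 4: v0=F3 v1=A3 downbeat M3
bar 5: v0=E3 v1=E4 downbeat P8
bar 6: v0=D3 v1=B3 downbeat M6
bar 7: v0=C3 v1=E3 downbeat M3
bar 8: v0=F3 v1=D4 downbeat M6
bar 9: v0=E3 v1=E4 downbeat P8

No violations across 10 bars (E3..E3 vs E4..E4).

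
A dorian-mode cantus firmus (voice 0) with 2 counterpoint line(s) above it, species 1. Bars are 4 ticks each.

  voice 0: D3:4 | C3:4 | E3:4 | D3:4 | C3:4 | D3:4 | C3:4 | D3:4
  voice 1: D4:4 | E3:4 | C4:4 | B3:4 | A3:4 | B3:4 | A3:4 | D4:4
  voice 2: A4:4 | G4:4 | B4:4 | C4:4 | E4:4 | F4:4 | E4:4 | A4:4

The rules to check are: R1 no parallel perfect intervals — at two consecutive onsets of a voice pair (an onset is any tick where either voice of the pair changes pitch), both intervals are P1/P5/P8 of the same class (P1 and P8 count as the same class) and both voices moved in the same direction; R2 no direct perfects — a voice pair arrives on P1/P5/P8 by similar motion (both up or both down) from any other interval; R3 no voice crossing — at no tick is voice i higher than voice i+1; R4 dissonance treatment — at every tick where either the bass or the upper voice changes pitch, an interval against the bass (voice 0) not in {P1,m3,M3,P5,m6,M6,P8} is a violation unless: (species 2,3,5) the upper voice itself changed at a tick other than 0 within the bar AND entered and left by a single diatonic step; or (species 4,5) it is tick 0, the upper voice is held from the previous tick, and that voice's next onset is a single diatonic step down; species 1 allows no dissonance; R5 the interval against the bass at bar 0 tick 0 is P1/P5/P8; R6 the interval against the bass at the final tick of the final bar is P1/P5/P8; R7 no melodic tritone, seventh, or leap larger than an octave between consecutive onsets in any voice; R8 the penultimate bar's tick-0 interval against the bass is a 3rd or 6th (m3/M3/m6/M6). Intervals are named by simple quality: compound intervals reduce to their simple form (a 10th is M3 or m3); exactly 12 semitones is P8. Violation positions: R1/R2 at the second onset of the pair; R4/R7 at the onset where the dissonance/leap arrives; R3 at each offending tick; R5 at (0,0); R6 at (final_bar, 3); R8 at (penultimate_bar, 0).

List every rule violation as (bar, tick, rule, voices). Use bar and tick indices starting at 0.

bar 0: v0=D3 v1=D4 v2=A4 downbeat P5
bar 1: v0=C3 v1=E3 v2=G4 downbeat P5
bar 2: v0=E3 v1=C4 v2=B4 downbeat P5
bar 3: v0=D3 v1=B3 v2=C4 downbeat m7
bar 4: v0=C3 v1=A3 v2=E4 downbeat M3
bar 5: v0=D3 v1=B3 v2=F4 downbeat m3
bar 6: v0=C3 v1=A3 v2=E4 downbeat M3
bar 7: v0=D3 v1=D4 v2=A4 downbeat P5
  -> R1 @ bar 1 tick 0 v(0, 2): D3/A4 P5 -> C3/G4 P5 similar
  -> R7 @ bar 1 tick 0 v(1,): D4->E3 leap 10st
  -> R1 @ bar 2 tick 0 v(0, 2): C3/G4 P5 -> E3/B4 P5 similar
  -> R4 @ bar 3 tick 0 v(0, 2): D3/C4 m7 untreated
  -> R7 @ bar 3 tick 0 v(2,): B4->C4 leap 11st
  -> R2 @ bar 6 tick 0 v(1, 2): B3/F4 TT -> A3/E4 P5 similar
  -> R1 @ bar 7 tick 0 v(1, 2): A3/E4 P5 -> D4/A4 P5 similar
  -> R2 @ bar 7 tick 0 v(0, 1): C3/A3 M6 -> D3/D4 P8 similar
  -> R2 @ bar 7 tick 0 v(0, 2): C3/E4 M3 -> D3/A4 P5 similar

(1, 0, R1, (0, 2))
(1, 0, R7, (1,))
(2, 0, R1, (0, 2))
(3, 0, R4, (0, 2))
(3, 0, R7, (2,))
(6, 0, R2, (1, 2))
(7, 0, R1, (1, 2))
(7, 0, R2, (0, 1))
(7, 0, R2, (0, 2))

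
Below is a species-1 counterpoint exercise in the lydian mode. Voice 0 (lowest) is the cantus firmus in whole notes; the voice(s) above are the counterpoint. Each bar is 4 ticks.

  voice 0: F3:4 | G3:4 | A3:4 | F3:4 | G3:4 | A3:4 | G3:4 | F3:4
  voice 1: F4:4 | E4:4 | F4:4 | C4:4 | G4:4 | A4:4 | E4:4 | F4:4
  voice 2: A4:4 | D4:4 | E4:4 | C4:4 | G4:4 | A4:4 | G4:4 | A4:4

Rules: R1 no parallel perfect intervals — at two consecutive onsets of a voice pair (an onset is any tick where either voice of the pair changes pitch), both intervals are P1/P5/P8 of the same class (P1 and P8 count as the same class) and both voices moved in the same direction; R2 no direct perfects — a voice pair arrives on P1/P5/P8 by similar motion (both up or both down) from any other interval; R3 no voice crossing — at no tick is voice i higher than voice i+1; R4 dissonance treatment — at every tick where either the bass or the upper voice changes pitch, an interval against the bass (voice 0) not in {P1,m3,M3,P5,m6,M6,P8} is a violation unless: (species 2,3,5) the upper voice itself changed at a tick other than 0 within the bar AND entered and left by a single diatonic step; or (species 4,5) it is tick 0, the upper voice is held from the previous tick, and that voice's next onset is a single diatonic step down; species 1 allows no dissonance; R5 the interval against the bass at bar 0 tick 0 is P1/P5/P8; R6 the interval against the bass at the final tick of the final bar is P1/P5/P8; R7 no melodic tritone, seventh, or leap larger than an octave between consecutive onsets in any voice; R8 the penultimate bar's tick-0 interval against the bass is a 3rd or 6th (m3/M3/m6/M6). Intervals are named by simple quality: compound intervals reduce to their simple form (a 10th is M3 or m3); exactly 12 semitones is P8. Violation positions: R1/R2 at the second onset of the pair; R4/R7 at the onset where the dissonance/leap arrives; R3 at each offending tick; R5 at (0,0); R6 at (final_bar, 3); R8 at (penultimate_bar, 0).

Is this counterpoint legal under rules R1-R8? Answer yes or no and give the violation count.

bar 0: v0=F3 v1=F4 v2=A4 (M3)
bar 1: v0=G3 v1=E4 v2=D4 (P5)
bar 2: v0=A3 v1=F4 v2=E4 (P5)
bar 3: v0=F3 v1=C4 v2=C4 (P5)
bar 4: v0=G3 v1=G4 v2=G4 (P8)
bar 5: v0=A3 v1=A4 v2=A4 (P8)
bar 6: v0=G3 v1=E4 v2=G4 (P8)
bar 7: v0=F3 v1=F4 v2=A4 (M3)
  R5 @ bar0.0: opens on M3
  R3 @ bar1.0: E4 above D4
  R3 @ bar1.1: E4 above D4
  R3 @ bar1.2: E4 above D4
  R3 @ bar1.3: E4 above D4
  R1 @ bar2.0: G3/D4 P5 -> A3/E4 P5 similar
  R3 @ bar2.0: F4 above E4
  R3 @ bar2.1: F4 above E4
  R3 @ bar2.2: F4 above E4
  R3 @ bar2.3: F4 above E4
  R1 @ bar3.0: A3/E4 P5 -> F3/C4 P5 similar
  R2 @ bar3.0: A3/F4 m6 -> F3/C4 P5 similar
  R2 @ bar3.0: F4/E4 m2 -> C4/C4 P1 similar
  R1 @ bar4.0: C4/C4 P1 -> G4/G4 P1 similar
  R2 @ bar4.0: F3/C4 P5 -> G3/G4 P8 similar
  R2 @ bar4.0: F3/C4 P5 -> G3/G4 P8 similar
  R1 @ bar5.0: G3/G4 P8 -> A3/A4 P8 similar
  R1 @ bar5.0: G3/G4 P8 -> A3/A4 P8 similar
  R1 @ bar5.0: G4/G4 P1 -> A4/A4 P1 similar
  R1 @ bar6.0: A3/A4 P8 -> G3/G4 P8 similar
  R8 @ bar6.0: penult P8 not 3rd/6th
  R6 @ bar7.3: closes on M3

No (22 violations)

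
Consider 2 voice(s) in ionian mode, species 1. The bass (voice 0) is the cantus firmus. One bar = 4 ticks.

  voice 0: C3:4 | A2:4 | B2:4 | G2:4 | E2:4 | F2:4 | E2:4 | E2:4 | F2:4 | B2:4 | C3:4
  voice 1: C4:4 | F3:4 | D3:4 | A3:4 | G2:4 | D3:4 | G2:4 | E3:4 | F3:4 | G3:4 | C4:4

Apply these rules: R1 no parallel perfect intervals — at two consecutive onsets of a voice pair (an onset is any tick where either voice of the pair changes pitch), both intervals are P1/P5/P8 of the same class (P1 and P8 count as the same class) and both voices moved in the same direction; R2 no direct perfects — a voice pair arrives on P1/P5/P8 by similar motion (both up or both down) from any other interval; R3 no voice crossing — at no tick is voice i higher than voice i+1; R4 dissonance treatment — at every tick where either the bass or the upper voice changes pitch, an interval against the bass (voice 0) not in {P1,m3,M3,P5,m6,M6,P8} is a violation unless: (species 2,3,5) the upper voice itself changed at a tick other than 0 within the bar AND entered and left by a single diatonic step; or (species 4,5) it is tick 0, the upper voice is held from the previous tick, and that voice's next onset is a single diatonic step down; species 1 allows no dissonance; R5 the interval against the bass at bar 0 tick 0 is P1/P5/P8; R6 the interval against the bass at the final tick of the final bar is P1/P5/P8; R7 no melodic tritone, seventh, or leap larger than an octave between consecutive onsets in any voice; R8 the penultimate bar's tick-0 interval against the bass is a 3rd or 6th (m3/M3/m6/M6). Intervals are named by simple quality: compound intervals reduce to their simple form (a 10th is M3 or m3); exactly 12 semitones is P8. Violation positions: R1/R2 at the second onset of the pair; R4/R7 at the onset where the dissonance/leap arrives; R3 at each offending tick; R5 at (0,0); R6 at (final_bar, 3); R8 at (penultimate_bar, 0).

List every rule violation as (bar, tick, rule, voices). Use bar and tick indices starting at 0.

(3, 0, R4, (0, 1))
(4, 0, R7, (1,))
(8, 0, R1, (0, 1))
(9, 0, R7, (0,))
(10, 0, R2, (0, 1))

bar 0: v0=C3 v1=C4 downbeat P8
bar 1: v0=A2 v1=F3 downbeat m6
bar 2: v0=B2 v1=D3 downbeat m3
bar 3: v0=G2 v1=A3 downbeat M2
bar 4: v0=E2 v1=G2 downbeat m3
bar 5: v0=F2 v1=D3 downbeat M6
bar 6: v0=E2 v1=G2 downbeat m3
bar 7: v0=E2 v1=E3 downbeat P8
bar 8: v0=F2 v1=F3 downbeat P8
bar 9: v0=B2 v1=G3 downbeat m6
bar 10: v0=C3 v1=C4 downbeat P8
  -> R4 @ bar 3 tick 0 v(0, 1): G2/A3 M2 untreated
  -> R7 @ bar 4 tick 0 v(1,): A3->G2 leap 14st
  -> R1 @ bar 8 tick 0 v(0, 1): E2/E3 P8 -> F2/F3 P8 similar
  -> R7 @ bar 9 tick 0 v(0,): F2->B2 leap 6st
  -> R2 @ bar 10 tick 0 v(0, 1): B2/G3 m6 -> C3/C4 P8 similar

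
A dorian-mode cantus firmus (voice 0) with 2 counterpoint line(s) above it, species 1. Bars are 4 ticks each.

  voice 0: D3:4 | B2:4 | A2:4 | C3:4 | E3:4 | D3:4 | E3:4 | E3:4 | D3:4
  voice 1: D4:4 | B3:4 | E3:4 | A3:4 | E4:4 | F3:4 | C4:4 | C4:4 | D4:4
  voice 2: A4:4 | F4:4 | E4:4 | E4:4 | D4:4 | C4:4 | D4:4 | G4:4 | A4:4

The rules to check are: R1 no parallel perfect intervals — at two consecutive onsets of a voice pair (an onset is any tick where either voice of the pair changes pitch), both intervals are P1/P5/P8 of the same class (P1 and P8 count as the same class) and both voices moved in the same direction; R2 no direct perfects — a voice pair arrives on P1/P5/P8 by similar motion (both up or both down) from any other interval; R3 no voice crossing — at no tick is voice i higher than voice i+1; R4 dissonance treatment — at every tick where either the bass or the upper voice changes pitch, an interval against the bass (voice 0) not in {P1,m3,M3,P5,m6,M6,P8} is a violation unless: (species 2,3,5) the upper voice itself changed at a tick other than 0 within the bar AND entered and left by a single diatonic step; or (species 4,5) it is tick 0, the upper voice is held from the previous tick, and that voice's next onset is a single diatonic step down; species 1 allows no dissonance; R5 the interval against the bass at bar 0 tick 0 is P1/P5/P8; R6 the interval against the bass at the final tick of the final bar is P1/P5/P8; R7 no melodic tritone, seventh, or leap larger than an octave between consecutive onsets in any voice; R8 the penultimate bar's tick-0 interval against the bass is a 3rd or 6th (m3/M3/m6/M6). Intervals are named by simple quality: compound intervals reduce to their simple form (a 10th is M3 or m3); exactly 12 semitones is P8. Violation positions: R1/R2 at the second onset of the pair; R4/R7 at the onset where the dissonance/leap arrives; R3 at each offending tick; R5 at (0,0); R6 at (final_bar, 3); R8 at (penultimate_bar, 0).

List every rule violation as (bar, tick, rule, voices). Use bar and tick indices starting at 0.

bar 0: v0=D3 v1=D4 v2=A4 downbeat P5
bar 1: v0=B2 v1=B3 v2=F4 downbeat TT
bar 2: v0=A2 v1=E3 v2=E4 downbeat P5
bar 3: v0=C3 v1=A3 v2=E4 downbeat M3
bar 4: v0=E3 v1=E4 v2=D4 downbeat m7
bar 5: v0=D3 v1=F3 v2=C4 downbeat m7
bar 6: v0=E3 v1=C4 v2=D4 downbeat m7
bar 7: v0=E3 v1=C4 v2=G4 downbeat m3
bar 8: v0=D3 v1=D4 v2=A4 downbeat P5
  -> R1 @ bar 1 tick 0 v(0, 1): D3/D4 P8 -> B2/B3 P8 similar
  -> R4 @ bar 1 tick 0 v(0, 2): B2/F4 TT untreated
  -> R2 @ bar 2 tick 0 v(0, 1): B2/B3 P8 -> A2/E3 P5 similar
  -> R2 @ bar 2 tick 0 v(0, 2): B2/F4 TT -> A2/E4 P5 similar
  -> R2 @ bar 2 tick 0 v(1, 2): B3/F4 TT -> E3/E4 P8 similar
  -> R2 @ bar 4 tick 0 v(0, 1): C3/A3 M6 -> E3/E4 P8 similar
  -> R3 @ bar 4 tick 0 v(1, 2): E4 above D4
  -> R4 @ bar 4 tick 0 v(0, 2): E3/D4 m7 untreated
  -> R3 @ bar 4 tick 1 v(1, 2): E4 above D4
  -> R3 @ bar 4 tick 2 v(1, 2): E4 above D4
  -> R3 @ bar 4 tick 3 v(1, 2): E4 above D4
  -> R2 @ bar 5 tick 0 v(1, 2): E4/D4 M2 -> F3/C4 P5 similar
  -> R4 @ bar 5 tick 0 v(0, 2): D3/C4 m7 untreated
  -> R7 @ bar 5 tick 0 v(1,): E4->F3 leap 11st
  -> R4 @ bar 6 tick 0 v(0, 2): E3/D4 m7 untreated
  -> R1 @ bar 8 tick 0 v(1, 2): C4/G4 P5 -> D4/A4 P5 similar

(1, 0, R1, (0, 1))
(1, 0, R4, (0, 2))
(2, 0, R2, (0, 1))
(2, 0, R2, (0, 2))
(2, 0, R2, (1, 2))
(4, 0, R2, (0, 1))
(4, 0, R3, (1, 2))
(4, 0, R4, (0, 2))
(4, 1, R3, (1, 2))
(4, 2, R3, (1, 2))
(4, 3, R3, (1, 2))
(5, 0, R2, (1, 2))
(5, 0, R4, (0, 2))
(5, 0, R7, (1,))
(6, 0, R4, (0, 2))
(8, 0, R1, (1, 2))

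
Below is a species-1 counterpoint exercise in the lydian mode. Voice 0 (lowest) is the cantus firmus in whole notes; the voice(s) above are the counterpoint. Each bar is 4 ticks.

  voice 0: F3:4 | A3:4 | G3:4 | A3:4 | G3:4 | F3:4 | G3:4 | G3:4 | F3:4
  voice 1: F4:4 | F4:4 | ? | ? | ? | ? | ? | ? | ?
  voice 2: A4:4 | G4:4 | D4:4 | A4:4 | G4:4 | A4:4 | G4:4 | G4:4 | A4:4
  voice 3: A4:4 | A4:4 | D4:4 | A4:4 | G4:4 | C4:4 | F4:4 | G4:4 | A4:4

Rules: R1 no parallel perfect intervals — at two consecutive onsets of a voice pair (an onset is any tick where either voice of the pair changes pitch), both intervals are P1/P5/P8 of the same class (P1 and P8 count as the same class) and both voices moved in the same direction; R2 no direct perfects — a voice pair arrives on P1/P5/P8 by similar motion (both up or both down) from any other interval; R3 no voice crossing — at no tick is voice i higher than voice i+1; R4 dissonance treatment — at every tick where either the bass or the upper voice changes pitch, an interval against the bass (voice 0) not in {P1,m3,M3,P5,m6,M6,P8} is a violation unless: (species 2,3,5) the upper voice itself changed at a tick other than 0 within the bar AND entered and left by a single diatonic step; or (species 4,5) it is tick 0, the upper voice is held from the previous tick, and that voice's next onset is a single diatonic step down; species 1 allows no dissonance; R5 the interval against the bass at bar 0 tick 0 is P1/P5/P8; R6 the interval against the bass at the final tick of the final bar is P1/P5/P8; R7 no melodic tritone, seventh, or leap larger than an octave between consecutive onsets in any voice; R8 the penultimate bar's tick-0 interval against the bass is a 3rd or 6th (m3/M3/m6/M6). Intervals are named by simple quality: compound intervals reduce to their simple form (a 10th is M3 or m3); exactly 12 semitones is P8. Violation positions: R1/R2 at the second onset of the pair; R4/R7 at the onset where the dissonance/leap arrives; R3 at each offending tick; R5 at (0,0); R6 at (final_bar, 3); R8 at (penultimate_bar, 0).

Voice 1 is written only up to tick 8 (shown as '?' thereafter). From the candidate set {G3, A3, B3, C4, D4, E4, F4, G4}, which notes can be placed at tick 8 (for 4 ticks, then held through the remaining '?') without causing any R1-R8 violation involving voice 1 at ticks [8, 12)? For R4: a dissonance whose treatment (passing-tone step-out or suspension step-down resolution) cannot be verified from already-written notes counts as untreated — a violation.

{}

G3: violates R2,R7
A3: violates R4
B3: violates R7
C4: violates R4
D4: violates R2
E4: violates R3
F4: violates R3,R4
G4: violates R3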